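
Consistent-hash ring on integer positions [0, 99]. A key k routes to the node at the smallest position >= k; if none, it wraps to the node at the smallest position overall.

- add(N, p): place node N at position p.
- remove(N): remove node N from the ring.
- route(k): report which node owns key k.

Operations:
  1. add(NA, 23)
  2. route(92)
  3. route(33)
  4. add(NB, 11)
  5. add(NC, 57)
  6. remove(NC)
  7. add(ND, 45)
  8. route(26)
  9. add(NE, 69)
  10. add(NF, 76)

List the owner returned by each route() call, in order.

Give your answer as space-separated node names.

Answer: NA NA ND

Derivation:
Op 1: add NA@23 -> ring=[23:NA]
Op 2: route key 92: none >= 92, wrap to smallest pos 23 -> NA
Op 3: route key 33: none >= 33, wrap to smallest pos 23 -> NA
Op 4: add NB@11 -> ring=[11:NB,23:NA]
Op 5: add NC@57 -> ring=[11:NB,23:NA,57:NC]
Op 6: remove NC -> ring=[11:NB,23:NA]
Op 7: add ND@45 -> ring=[11:NB,23:NA,45:ND]
Op 8: route key 26: smallest pos >= 26 is 45 -> ND
Op 9: add NE@69 -> ring=[11:NB,23:NA,45:ND,69:NE]
Op 10: add NF@76 -> ring=[11:NB,23:NA,45:ND,69:NE,76:NF]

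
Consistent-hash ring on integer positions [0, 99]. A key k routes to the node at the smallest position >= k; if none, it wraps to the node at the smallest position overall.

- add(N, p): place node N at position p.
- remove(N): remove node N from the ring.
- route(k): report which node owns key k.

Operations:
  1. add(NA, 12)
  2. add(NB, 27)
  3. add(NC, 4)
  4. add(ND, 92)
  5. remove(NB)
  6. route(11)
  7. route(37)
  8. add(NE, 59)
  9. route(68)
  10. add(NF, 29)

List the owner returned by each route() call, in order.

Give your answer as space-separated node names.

Answer: NA ND ND

Derivation:
Op 1: add NA@12 -> ring=[12:NA]
Op 2: add NB@27 -> ring=[12:NA,27:NB]
Op 3: add NC@4 -> ring=[4:NC,12:NA,27:NB]
Op 4: add ND@92 -> ring=[4:NC,12:NA,27:NB,92:ND]
Op 5: remove NB -> ring=[4:NC,12:NA,92:ND]
Op 6: route key 11: smallest pos >= 11 is 12 -> NA
Op 7: route key 37: smallest pos >= 37 is 92 -> ND
Op 8: add NE@59 -> ring=[4:NC,12:NA,59:NE,92:ND]
Op 9: route key 68: smallest pos >= 68 is 92 -> ND
Op 10: add NF@29 -> ring=[4:NC,12:NA,29:NF,59:NE,92:ND]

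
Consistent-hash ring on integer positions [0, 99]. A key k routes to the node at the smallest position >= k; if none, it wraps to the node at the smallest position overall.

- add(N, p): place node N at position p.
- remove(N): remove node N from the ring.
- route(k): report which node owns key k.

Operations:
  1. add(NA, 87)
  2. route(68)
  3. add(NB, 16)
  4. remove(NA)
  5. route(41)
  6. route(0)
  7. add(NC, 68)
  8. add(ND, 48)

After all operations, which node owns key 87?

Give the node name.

Op 1: add NA@87 -> ring=[87:NA]
Op 2: route key 68: smallest pos >= 68 is 87 -> NA
Op 3: add NB@16 -> ring=[16:NB,87:NA]
Op 4: remove NA -> ring=[16:NB]
Op 5: route key 41: none >= 41, wrap to smallest pos 16 -> NB
Op 6: route key 0: smallest pos >= 0 is 16 -> NB
Op 7: add NC@68 -> ring=[16:NB,68:NC]
Op 8: add ND@48 -> ring=[16:NB,48:ND,68:NC]
Final route key 87: none >= 87, wrap to smallest pos 16 -> NB

Answer: NB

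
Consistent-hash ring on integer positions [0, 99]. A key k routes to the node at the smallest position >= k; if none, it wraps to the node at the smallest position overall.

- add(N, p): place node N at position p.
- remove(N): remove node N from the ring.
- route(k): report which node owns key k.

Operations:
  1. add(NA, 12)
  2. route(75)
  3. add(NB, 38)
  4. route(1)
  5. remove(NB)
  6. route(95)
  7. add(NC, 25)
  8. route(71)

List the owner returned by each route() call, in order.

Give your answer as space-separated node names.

Answer: NA NA NA NA

Derivation:
Op 1: add NA@12 -> ring=[12:NA]
Op 2: route key 75: none >= 75, wrap to smallest pos 12 -> NA
Op 3: add NB@38 -> ring=[12:NA,38:NB]
Op 4: route key 1: smallest pos >= 1 is 12 -> NA
Op 5: remove NB -> ring=[12:NA]
Op 6: route key 95: none >= 95, wrap to smallest pos 12 -> NA
Op 7: add NC@25 -> ring=[12:NA,25:NC]
Op 8: route key 71: none >= 71, wrap to smallest pos 12 -> NA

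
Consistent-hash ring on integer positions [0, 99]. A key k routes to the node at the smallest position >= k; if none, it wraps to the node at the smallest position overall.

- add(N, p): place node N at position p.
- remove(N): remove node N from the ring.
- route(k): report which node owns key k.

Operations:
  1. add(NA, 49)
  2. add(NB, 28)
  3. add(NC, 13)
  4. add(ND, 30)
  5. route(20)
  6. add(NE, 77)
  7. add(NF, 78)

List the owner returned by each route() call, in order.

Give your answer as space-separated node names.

Answer: NB

Derivation:
Op 1: add NA@49 -> ring=[49:NA]
Op 2: add NB@28 -> ring=[28:NB,49:NA]
Op 3: add NC@13 -> ring=[13:NC,28:NB,49:NA]
Op 4: add ND@30 -> ring=[13:NC,28:NB,30:ND,49:NA]
Op 5: route key 20: smallest pos >= 20 is 28 -> NB
Op 6: add NE@77 -> ring=[13:NC,28:NB,30:ND,49:NA,77:NE]
Op 7: add NF@78 -> ring=[13:NC,28:NB,30:ND,49:NA,77:NE,78:NF]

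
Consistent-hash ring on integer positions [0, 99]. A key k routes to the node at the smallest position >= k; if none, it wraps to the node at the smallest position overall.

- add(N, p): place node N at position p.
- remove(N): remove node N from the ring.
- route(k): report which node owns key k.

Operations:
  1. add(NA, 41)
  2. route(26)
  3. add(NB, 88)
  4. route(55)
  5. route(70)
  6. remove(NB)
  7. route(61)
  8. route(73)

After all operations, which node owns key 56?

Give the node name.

Op 1: add NA@41 -> ring=[41:NA]
Op 2: route key 26: smallest pos >= 26 is 41 -> NA
Op 3: add NB@88 -> ring=[41:NA,88:NB]
Op 4: route key 55: smallest pos >= 55 is 88 -> NB
Op 5: route key 70: smallest pos >= 70 is 88 -> NB
Op 6: remove NB -> ring=[41:NA]
Op 7: route key 61: none >= 61, wrap to smallest pos 41 -> NA
Op 8: route key 73: none >= 73, wrap to smallest pos 41 -> NA
Final route key 56: none >= 56, wrap to smallest pos 41 -> NA

Answer: NA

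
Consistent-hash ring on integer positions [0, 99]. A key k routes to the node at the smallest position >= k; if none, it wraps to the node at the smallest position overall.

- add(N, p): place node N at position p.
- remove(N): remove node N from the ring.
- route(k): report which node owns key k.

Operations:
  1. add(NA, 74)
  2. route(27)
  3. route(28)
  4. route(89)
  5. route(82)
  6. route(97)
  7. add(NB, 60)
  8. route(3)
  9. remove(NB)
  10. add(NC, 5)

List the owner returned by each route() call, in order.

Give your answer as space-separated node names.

Answer: NA NA NA NA NA NB

Derivation:
Op 1: add NA@74 -> ring=[74:NA]
Op 2: route key 27: smallest pos >= 27 is 74 -> NA
Op 3: route key 28: smallest pos >= 28 is 74 -> NA
Op 4: route key 89: none >= 89, wrap to smallest pos 74 -> NA
Op 5: route key 82: none >= 82, wrap to smallest pos 74 -> NA
Op 6: route key 97: none >= 97, wrap to smallest pos 74 -> NA
Op 7: add NB@60 -> ring=[60:NB,74:NA]
Op 8: route key 3: smallest pos >= 3 is 60 -> NB
Op 9: remove NB -> ring=[74:NA]
Op 10: add NC@5 -> ring=[5:NC,74:NA]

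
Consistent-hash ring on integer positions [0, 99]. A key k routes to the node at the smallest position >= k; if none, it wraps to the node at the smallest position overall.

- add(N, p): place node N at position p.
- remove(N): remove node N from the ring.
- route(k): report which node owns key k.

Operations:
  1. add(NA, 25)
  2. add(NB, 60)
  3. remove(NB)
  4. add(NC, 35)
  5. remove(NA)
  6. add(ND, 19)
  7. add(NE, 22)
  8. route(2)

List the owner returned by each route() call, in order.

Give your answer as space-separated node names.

Answer: ND

Derivation:
Op 1: add NA@25 -> ring=[25:NA]
Op 2: add NB@60 -> ring=[25:NA,60:NB]
Op 3: remove NB -> ring=[25:NA]
Op 4: add NC@35 -> ring=[25:NA,35:NC]
Op 5: remove NA -> ring=[35:NC]
Op 6: add ND@19 -> ring=[19:ND,35:NC]
Op 7: add NE@22 -> ring=[19:ND,22:NE,35:NC]
Op 8: route key 2: smallest pos >= 2 is 19 -> ND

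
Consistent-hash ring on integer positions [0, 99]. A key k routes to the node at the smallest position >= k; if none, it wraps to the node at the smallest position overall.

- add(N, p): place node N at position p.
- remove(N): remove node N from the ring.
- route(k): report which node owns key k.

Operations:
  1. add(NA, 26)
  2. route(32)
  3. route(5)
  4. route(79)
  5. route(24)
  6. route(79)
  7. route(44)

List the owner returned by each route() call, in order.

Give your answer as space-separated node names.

Op 1: add NA@26 -> ring=[26:NA]
Op 2: route key 32: none >= 32, wrap to smallest pos 26 -> NA
Op 3: route key 5: smallest pos >= 5 is 26 -> NA
Op 4: route key 79: none >= 79, wrap to smallest pos 26 -> NA
Op 5: route key 24: smallest pos >= 24 is 26 -> NA
Op 6: route key 79: none >= 79, wrap to smallest pos 26 -> NA
Op 7: route key 44: none >= 44, wrap to smallest pos 26 -> NA

Answer: NA NA NA NA NA NA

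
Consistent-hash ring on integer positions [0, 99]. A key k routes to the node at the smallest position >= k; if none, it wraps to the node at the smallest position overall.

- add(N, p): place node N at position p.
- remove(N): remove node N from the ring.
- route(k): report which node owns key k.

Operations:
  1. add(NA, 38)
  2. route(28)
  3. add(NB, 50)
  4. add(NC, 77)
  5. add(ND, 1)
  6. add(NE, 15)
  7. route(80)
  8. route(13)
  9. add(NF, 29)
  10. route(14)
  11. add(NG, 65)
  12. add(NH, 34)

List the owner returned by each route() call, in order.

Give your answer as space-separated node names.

Answer: NA ND NE NE

Derivation:
Op 1: add NA@38 -> ring=[38:NA]
Op 2: route key 28: smallest pos >= 28 is 38 -> NA
Op 3: add NB@50 -> ring=[38:NA,50:NB]
Op 4: add NC@77 -> ring=[38:NA,50:NB,77:NC]
Op 5: add ND@1 -> ring=[1:ND,38:NA,50:NB,77:NC]
Op 6: add NE@15 -> ring=[1:ND,15:NE,38:NA,50:NB,77:NC]
Op 7: route key 80: none >= 80, wrap to smallest pos 1 -> ND
Op 8: route key 13: smallest pos >= 13 is 15 -> NE
Op 9: add NF@29 -> ring=[1:ND,15:NE,29:NF,38:NA,50:NB,77:NC]
Op 10: route key 14: smallest pos >= 14 is 15 -> NE
Op 11: add NG@65 -> ring=[1:ND,15:NE,29:NF,38:NA,50:NB,65:NG,77:NC]
Op 12: add NH@34 -> ring=[1:ND,15:NE,29:NF,34:NH,38:NA,50:NB,65:NG,77:NC]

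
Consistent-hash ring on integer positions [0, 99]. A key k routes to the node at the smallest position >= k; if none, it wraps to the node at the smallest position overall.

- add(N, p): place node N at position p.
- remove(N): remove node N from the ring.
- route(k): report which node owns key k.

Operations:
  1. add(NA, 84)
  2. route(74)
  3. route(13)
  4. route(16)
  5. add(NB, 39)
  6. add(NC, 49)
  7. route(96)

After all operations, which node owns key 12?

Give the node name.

Op 1: add NA@84 -> ring=[84:NA]
Op 2: route key 74: smallest pos >= 74 is 84 -> NA
Op 3: route key 13: smallest pos >= 13 is 84 -> NA
Op 4: route key 16: smallest pos >= 16 is 84 -> NA
Op 5: add NB@39 -> ring=[39:NB,84:NA]
Op 6: add NC@49 -> ring=[39:NB,49:NC,84:NA]
Op 7: route key 96: none >= 96, wrap to smallest pos 39 -> NB
Final route key 12: smallest pos >= 12 is 39 -> NB

Answer: NB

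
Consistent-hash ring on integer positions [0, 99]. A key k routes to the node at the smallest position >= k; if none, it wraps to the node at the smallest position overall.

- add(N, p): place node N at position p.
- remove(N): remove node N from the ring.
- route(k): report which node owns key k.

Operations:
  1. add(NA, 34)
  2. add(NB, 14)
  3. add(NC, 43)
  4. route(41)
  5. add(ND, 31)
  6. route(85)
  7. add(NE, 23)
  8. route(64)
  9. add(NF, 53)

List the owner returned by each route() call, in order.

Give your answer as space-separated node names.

Op 1: add NA@34 -> ring=[34:NA]
Op 2: add NB@14 -> ring=[14:NB,34:NA]
Op 3: add NC@43 -> ring=[14:NB,34:NA,43:NC]
Op 4: route key 41: smallest pos >= 41 is 43 -> NC
Op 5: add ND@31 -> ring=[14:NB,31:ND,34:NA,43:NC]
Op 6: route key 85: none >= 85, wrap to smallest pos 14 -> NB
Op 7: add NE@23 -> ring=[14:NB,23:NE,31:ND,34:NA,43:NC]
Op 8: route key 64: none >= 64, wrap to smallest pos 14 -> NB
Op 9: add NF@53 -> ring=[14:NB,23:NE,31:ND,34:NA,43:NC,53:NF]

Answer: NC NB NB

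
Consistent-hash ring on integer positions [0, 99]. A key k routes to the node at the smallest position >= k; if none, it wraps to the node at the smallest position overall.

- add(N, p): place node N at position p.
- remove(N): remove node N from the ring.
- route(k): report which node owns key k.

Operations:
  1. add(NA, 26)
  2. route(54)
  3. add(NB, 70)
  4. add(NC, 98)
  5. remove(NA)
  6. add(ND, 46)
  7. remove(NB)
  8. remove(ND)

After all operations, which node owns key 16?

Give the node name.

Answer: NC

Derivation:
Op 1: add NA@26 -> ring=[26:NA]
Op 2: route key 54: none >= 54, wrap to smallest pos 26 -> NA
Op 3: add NB@70 -> ring=[26:NA,70:NB]
Op 4: add NC@98 -> ring=[26:NA,70:NB,98:NC]
Op 5: remove NA -> ring=[70:NB,98:NC]
Op 6: add ND@46 -> ring=[46:ND,70:NB,98:NC]
Op 7: remove NB -> ring=[46:ND,98:NC]
Op 8: remove ND -> ring=[98:NC]
Final route key 16: smallest pos >= 16 is 98 -> NC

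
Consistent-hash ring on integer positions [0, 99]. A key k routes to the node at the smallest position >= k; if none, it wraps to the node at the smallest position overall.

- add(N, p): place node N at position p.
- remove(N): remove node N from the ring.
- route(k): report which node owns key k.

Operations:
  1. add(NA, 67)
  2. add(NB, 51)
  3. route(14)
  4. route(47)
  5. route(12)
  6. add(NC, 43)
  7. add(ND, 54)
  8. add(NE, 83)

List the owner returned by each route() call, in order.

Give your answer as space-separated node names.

Op 1: add NA@67 -> ring=[67:NA]
Op 2: add NB@51 -> ring=[51:NB,67:NA]
Op 3: route key 14: smallest pos >= 14 is 51 -> NB
Op 4: route key 47: smallest pos >= 47 is 51 -> NB
Op 5: route key 12: smallest pos >= 12 is 51 -> NB
Op 6: add NC@43 -> ring=[43:NC,51:NB,67:NA]
Op 7: add ND@54 -> ring=[43:NC,51:NB,54:ND,67:NA]
Op 8: add NE@83 -> ring=[43:NC,51:NB,54:ND,67:NA,83:NE]

Answer: NB NB NB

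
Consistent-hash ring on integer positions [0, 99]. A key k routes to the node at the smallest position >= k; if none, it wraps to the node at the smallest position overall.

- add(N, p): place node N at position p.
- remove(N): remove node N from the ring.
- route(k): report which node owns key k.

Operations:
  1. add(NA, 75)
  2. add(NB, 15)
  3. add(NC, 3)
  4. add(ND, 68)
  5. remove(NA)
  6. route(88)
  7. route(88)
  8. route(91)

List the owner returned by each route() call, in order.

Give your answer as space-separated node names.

Op 1: add NA@75 -> ring=[75:NA]
Op 2: add NB@15 -> ring=[15:NB,75:NA]
Op 3: add NC@3 -> ring=[3:NC,15:NB,75:NA]
Op 4: add ND@68 -> ring=[3:NC,15:NB,68:ND,75:NA]
Op 5: remove NA -> ring=[3:NC,15:NB,68:ND]
Op 6: route key 88: none >= 88, wrap to smallest pos 3 -> NC
Op 7: route key 88: none >= 88, wrap to smallest pos 3 -> NC
Op 8: route key 91: none >= 91, wrap to smallest pos 3 -> NC

Answer: NC NC NC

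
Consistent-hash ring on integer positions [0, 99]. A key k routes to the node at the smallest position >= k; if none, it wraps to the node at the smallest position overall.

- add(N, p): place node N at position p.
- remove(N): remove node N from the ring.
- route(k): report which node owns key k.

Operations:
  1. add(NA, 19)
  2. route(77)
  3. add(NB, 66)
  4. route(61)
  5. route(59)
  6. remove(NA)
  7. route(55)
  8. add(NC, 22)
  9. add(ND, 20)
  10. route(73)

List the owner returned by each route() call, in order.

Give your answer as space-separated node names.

Op 1: add NA@19 -> ring=[19:NA]
Op 2: route key 77: none >= 77, wrap to smallest pos 19 -> NA
Op 3: add NB@66 -> ring=[19:NA,66:NB]
Op 4: route key 61: smallest pos >= 61 is 66 -> NB
Op 5: route key 59: smallest pos >= 59 is 66 -> NB
Op 6: remove NA -> ring=[66:NB]
Op 7: route key 55: smallest pos >= 55 is 66 -> NB
Op 8: add NC@22 -> ring=[22:NC,66:NB]
Op 9: add ND@20 -> ring=[20:ND,22:NC,66:NB]
Op 10: route key 73: none >= 73, wrap to smallest pos 20 -> ND

Answer: NA NB NB NB ND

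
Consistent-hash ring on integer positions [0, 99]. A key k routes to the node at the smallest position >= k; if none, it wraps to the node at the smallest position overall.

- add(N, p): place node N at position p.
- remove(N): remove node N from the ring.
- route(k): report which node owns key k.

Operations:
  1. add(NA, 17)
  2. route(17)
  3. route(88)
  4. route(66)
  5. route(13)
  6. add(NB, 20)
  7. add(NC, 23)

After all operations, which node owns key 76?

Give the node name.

Op 1: add NA@17 -> ring=[17:NA]
Op 2: route key 17: smallest pos >= 17 is 17 -> NA
Op 3: route key 88: none >= 88, wrap to smallest pos 17 -> NA
Op 4: route key 66: none >= 66, wrap to smallest pos 17 -> NA
Op 5: route key 13: smallest pos >= 13 is 17 -> NA
Op 6: add NB@20 -> ring=[17:NA,20:NB]
Op 7: add NC@23 -> ring=[17:NA,20:NB,23:NC]
Final route key 76: none >= 76, wrap to smallest pos 17 -> NA

Answer: NA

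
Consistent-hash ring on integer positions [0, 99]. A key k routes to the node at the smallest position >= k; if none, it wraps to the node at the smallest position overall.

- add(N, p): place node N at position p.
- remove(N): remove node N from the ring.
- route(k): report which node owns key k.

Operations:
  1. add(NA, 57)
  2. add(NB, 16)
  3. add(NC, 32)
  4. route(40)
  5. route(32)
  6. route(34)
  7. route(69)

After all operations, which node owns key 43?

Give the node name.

Answer: NA

Derivation:
Op 1: add NA@57 -> ring=[57:NA]
Op 2: add NB@16 -> ring=[16:NB,57:NA]
Op 3: add NC@32 -> ring=[16:NB,32:NC,57:NA]
Op 4: route key 40: smallest pos >= 40 is 57 -> NA
Op 5: route key 32: smallest pos >= 32 is 32 -> NC
Op 6: route key 34: smallest pos >= 34 is 57 -> NA
Op 7: route key 69: none >= 69, wrap to smallest pos 16 -> NB
Final route key 43: smallest pos >= 43 is 57 -> NA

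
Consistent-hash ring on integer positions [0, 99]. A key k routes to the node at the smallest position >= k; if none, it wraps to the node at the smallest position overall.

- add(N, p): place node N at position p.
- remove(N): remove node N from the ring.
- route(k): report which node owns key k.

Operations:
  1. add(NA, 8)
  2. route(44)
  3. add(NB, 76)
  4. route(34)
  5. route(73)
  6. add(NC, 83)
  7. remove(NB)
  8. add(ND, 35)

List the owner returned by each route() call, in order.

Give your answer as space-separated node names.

Op 1: add NA@8 -> ring=[8:NA]
Op 2: route key 44: none >= 44, wrap to smallest pos 8 -> NA
Op 3: add NB@76 -> ring=[8:NA,76:NB]
Op 4: route key 34: smallest pos >= 34 is 76 -> NB
Op 5: route key 73: smallest pos >= 73 is 76 -> NB
Op 6: add NC@83 -> ring=[8:NA,76:NB,83:NC]
Op 7: remove NB -> ring=[8:NA,83:NC]
Op 8: add ND@35 -> ring=[8:NA,35:ND,83:NC]

Answer: NA NB NB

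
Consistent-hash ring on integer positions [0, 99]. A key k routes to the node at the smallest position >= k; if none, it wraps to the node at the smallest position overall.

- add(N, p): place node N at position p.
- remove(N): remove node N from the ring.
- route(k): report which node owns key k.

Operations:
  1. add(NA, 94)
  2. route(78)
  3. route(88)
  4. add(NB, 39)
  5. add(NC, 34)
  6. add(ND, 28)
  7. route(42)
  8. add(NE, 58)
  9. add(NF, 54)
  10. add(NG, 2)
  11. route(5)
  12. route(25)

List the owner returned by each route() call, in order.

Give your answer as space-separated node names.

Op 1: add NA@94 -> ring=[94:NA]
Op 2: route key 78: smallest pos >= 78 is 94 -> NA
Op 3: route key 88: smallest pos >= 88 is 94 -> NA
Op 4: add NB@39 -> ring=[39:NB,94:NA]
Op 5: add NC@34 -> ring=[34:NC,39:NB,94:NA]
Op 6: add ND@28 -> ring=[28:ND,34:NC,39:NB,94:NA]
Op 7: route key 42: smallest pos >= 42 is 94 -> NA
Op 8: add NE@58 -> ring=[28:ND,34:NC,39:NB,58:NE,94:NA]
Op 9: add NF@54 -> ring=[28:ND,34:NC,39:NB,54:NF,58:NE,94:NA]
Op 10: add NG@2 -> ring=[2:NG,28:ND,34:NC,39:NB,54:NF,58:NE,94:NA]
Op 11: route key 5: smallest pos >= 5 is 28 -> ND
Op 12: route key 25: smallest pos >= 25 is 28 -> ND

Answer: NA NA NA ND ND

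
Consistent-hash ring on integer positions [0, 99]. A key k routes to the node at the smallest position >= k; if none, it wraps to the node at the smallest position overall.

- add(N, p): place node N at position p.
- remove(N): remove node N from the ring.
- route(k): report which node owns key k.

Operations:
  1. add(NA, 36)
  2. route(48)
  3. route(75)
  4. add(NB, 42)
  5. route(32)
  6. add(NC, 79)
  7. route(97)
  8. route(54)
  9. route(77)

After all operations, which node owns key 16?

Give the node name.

Answer: NA

Derivation:
Op 1: add NA@36 -> ring=[36:NA]
Op 2: route key 48: none >= 48, wrap to smallest pos 36 -> NA
Op 3: route key 75: none >= 75, wrap to smallest pos 36 -> NA
Op 4: add NB@42 -> ring=[36:NA,42:NB]
Op 5: route key 32: smallest pos >= 32 is 36 -> NA
Op 6: add NC@79 -> ring=[36:NA,42:NB,79:NC]
Op 7: route key 97: none >= 97, wrap to smallest pos 36 -> NA
Op 8: route key 54: smallest pos >= 54 is 79 -> NC
Op 9: route key 77: smallest pos >= 77 is 79 -> NC
Final route key 16: smallest pos >= 16 is 36 -> NA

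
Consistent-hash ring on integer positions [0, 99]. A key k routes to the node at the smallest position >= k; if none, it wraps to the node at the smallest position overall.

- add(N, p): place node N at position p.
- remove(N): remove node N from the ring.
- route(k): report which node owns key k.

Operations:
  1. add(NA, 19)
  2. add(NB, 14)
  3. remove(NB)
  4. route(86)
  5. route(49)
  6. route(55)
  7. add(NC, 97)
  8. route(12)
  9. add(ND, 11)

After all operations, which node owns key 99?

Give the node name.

Op 1: add NA@19 -> ring=[19:NA]
Op 2: add NB@14 -> ring=[14:NB,19:NA]
Op 3: remove NB -> ring=[19:NA]
Op 4: route key 86: none >= 86, wrap to smallest pos 19 -> NA
Op 5: route key 49: none >= 49, wrap to smallest pos 19 -> NA
Op 6: route key 55: none >= 55, wrap to smallest pos 19 -> NA
Op 7: add NC@97 -> ring=[19:NA,97:NC]
Op 8: route key 12: smallest pos >= 12 is 19 -> NA
Op 9: add ND@11 -> ring=[11:ND,19:NA,97:NC]
Final route key 99: none >= 99, wrap to smallest pos 11 -> ND

Answer: ND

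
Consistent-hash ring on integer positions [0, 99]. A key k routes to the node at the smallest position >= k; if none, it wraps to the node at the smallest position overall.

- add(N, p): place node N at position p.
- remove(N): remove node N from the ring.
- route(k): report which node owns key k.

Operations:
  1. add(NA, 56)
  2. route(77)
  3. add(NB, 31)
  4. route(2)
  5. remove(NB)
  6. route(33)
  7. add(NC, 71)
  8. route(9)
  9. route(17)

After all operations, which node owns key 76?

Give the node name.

Answer: NA

Derivation:
Op 1: add NA@56 -> ring=[56:NA]
Op 2: route key 77: none >= 77, wrap to smallest pos 56 -> NA
Op 3: add NB@31 -> ring=[31:NB,56:NA]
Op 4: route key 2: smallest pos >= 2 is 31 -> NB
Op 5: remove NB -> ring=[56:NA]
Op 6: route key 33: smallest pos >= 33 is 56 -> NA
Op 7: add NC@71 -> ring=[56:NA,71:NC]
Op 8: route key 9: smallest pos >= 9 is 56 -> NA
Op 9: route key 17: smallest pos >= 17 is 56 -> NA
Final route key 76: none >= 76, wrap to smallest pos 56 -> NA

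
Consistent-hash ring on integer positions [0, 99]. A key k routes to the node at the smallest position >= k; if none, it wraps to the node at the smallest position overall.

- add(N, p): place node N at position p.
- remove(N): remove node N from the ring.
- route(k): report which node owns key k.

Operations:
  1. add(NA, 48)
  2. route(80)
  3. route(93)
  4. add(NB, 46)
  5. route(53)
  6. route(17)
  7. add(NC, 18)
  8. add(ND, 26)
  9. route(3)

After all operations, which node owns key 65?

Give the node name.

Answer: NC

Derivation:
Op 1: add NA@48 -> ring=[48:NA]
Op 2: route key 80: none >= 80, wrap to smallest pos 48 -> NA
Op 3: route key 93: none >= 93, wrap to smallest pos 48 -> NA
Op 4: add NB@46 -> ring=[46:NB,48:NA]
Op 5: route key 53: none >= 53, wrap to smallest pos 46 -> NB
Op 6: route key 17: smallest pos >= 17 is 46 -> NB
Op 7: add NC@18 -> ring=[18:NC,46:NB,48:NA]
Op 8: add ND@26 -> ring=[18:NC,26:ND,46:NB,48:NA]
Op 9: route key 3: smallest pos >= 3 is 18 -> NC
Final route key 65: none >= 65, wrap to smallest pos 18 -> NC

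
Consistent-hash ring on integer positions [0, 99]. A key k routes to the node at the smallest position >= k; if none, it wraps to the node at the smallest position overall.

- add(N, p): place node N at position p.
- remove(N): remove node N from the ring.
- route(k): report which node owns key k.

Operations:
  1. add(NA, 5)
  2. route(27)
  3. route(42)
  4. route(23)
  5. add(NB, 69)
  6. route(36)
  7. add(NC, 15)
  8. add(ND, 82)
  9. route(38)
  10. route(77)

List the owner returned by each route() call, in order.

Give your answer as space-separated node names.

Answer: NA NA NA NB NB ND

Derivation:
Op 1: add NA@5 -> ring=[5:NA]
Op 2: route key 27: none >= 27, wrap to smallest pos 5 -> NA
Op 3: route key 42: none >= 42, wrap to smallest pos 5 -> NA
Op 4: route key 23: none >= 23, wrap to smallest pos 5 -> NA
Op 5: add NB@69 -> ring=[5:NA,69:NB]
Op 6: route key 36: smallest pos >= 36 is 69 -> NB
Op 7: add NC@15 -> ring=[5:NA,15:NC,69:NB]
Op 8: add ND@82 -> ring=[5:NA,15:NC,69:NB,82:ND]
Op 9: route key 38: smallest pos >= 38 is 69 -> NB
Op 10: route key 77: smallest pos >= 77 is 82 -> ND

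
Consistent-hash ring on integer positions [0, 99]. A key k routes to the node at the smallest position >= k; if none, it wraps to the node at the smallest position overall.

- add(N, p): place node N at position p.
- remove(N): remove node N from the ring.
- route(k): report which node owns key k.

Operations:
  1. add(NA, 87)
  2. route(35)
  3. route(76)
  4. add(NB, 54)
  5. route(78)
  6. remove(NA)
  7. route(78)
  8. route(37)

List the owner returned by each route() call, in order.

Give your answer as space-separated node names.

Op 1: add NA@87 -> ring=[87:NA]
Op 2: route key 35: smallest pos >= 35 is 87 -> NA
Op 3: route key 76: smallest pos >= 76 is 87 -> NA
Op 4: add NB@54 -> ring=[54:NB,87:NA]
Op 5: route key 78: smallest pos >= 78 is 87 -> NA
Op 6: remove NA -> ring=[54:NB]
Op 7: route key 78: none >= 78, wrap to smallest pos 54 -> NB
Op 8: route key 37: smallest pos >= 37 is 54 -> NB

Answer: NA NA NA NB NB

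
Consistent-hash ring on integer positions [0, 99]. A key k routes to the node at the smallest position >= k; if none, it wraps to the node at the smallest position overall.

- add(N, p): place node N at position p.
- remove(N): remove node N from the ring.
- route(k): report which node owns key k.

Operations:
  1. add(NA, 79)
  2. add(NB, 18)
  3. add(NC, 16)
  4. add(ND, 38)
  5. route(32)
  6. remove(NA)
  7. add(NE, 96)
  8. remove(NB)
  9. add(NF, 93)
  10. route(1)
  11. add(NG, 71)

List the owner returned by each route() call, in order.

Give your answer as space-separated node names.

Answer: ND NC

Derivation:
Op 1: add NA@79 -> ring=[79:NA]
Op 2: add NB@18 -> ring=[18:NB,79:NA]
Op 3: add NC@16 -> ring=[16:NC,18:NB,79:NA]
Op 4: add ND@38 -> ring=[16:NC,18:NB,38:ND,79:NA]
Op 5: route key 32: smallest pos >= 32 is 38 -> ND
Op 6: remove NA -> ring=[16:NC,18:NB,38:ND]
Op 7: add NE@96 -> ring=[16:NC,18:NB,38:ND,96:NE]
Op 8: remove NB -> ring=[16:NC,38:ND,96:NE]
Op 9: add NF@93 -> ring=[16:NC,38:ND,93:NF,96:NE]
Op 10: route key 1: smallest pos >= 1 is 16 -> NC
Op 11: add NG@71 -> ring=[16:NC,38:ND,71:NG,93:NF,96:NE]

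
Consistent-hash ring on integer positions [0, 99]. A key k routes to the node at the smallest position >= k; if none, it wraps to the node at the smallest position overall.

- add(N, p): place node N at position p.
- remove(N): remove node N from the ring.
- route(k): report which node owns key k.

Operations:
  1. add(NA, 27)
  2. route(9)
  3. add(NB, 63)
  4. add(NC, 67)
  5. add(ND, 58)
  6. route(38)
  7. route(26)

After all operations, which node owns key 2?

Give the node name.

Op 1: add NA@27 -> ring=[27:NA]
Op 2: route key 9: smallest pos >= 9 is 27 -> NA
Op 3: add NB@63 -> ring=[27:NA,63:NB]
Op 4: add NC@67 -> ring=[27:NA,63:NB,67:NC]
Op 5: add ND@58 -> ring=[27:NA,58:ND,63:NB,67:NC]
Op 6: route key 38: smallest pos >= 38 is 58 -> ND
Op 7: route key 26: smallest pos >= 26 is 27 -> NA
Final route key 2: smallest pos >= 2 is 27 -> NA

Answer: NA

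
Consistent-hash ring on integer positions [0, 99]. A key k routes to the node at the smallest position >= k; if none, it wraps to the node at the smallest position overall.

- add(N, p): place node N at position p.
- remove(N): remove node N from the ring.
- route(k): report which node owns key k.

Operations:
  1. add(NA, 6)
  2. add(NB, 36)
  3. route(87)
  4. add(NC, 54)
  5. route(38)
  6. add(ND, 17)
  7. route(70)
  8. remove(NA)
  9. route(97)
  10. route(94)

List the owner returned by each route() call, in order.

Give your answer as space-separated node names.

Answer: NA NC NA ND ND

Derivation:
Op 1: add NA@6 -> ring=[6:NA]
Op 2: add NB@36 -> ring=[6:NA,36:NB]
Op 3: route key 87: none >= 87, wrap to smallest pos 6 -> NA
Op 4: add NC@54 -> ring=[6:NA,36:NB,54:NC]
Op 5: route key 38: smallest pos >= 38 is 54 -> NC
Op 6: add ND@17 -> ring=[6:NA,17:ND,36:NB,54:NC]
Op 7: route key 70: none >= 70, wrap to smallest pos 6 -> NA
Op 8: remove NA -> ring=[17:ND,36:NB,54:NC]
Op 9: route key 97: none >= 97, wrap to smallest pos 17 -> ND
Op 10: route key 94: none >= 94, wrap to smallest pos 17 -> ND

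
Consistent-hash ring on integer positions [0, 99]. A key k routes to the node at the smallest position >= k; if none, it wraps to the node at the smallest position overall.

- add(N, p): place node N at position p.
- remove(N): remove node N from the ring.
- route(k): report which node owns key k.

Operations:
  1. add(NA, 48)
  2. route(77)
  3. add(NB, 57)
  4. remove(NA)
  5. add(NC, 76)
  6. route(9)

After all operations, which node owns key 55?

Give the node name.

Op 1: add NA@48 -> ring=[48:NA]
Op 2: route key 77: none >= 77, wrap to smallest pos 48 -> NA
Op 3: add NB@57 -> ring=[48:NA,57:NB]
Op 4: remove NA -> ring=[57:NB]
Op 5: add NC@76 -> ring=[57:NB,76:NC]
Op 6: route key 9: smallest pos >= 9 is 57 -> NB
Final route key 55: smallest pos >= 55 is 57 -> NB

Answer: NB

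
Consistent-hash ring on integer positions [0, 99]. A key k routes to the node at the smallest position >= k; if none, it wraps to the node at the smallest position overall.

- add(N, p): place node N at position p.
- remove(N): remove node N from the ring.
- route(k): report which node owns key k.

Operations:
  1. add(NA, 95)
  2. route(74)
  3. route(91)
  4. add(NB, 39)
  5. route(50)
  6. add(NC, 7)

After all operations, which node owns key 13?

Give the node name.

Answer: NB

Derivation:
Op 1: add NA@95 -> ring=[95:NA]
Op 2: route key 74: smallest pos >= 74 is 95 -> NA
Op 3: route key 91: smallest pos >= 91 is 95 -> NA
Op 4: add NB@39 -> ring=[39:NB,95:NA]
Op 5: route key 50: smallest pos >= 50 is 95 -> NA
Op 6: add NC@7 -> ring=[7:NC,39:NB,95:NA]
Final route key 13: smallest pos >= 13 is 39 -> NB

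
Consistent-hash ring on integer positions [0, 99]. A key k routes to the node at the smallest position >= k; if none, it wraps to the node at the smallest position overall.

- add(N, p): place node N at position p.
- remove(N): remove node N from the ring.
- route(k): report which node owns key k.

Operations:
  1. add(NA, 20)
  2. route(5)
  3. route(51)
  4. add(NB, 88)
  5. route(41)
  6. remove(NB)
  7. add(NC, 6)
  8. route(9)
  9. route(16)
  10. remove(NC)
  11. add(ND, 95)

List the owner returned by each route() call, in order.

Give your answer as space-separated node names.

Op 1: add NA@20 -> ring=[20:NA]
Op 2: route key 5: smallest pos >= 5 is 20 -> NA
Op 3: route key 51: none >= 51, wrap to smallest pos 20 -> NA
Op 4: add NB@88 -> ring=[20:NA,88:NB]
Op 5: route key 41: smallest pos >= 41 is 88 -> NB
Op 6: remove NB -> ring=[20:NA]
Op 7: add NC@6 -> ring=[6:NC,20:NA]
Op 8: route key 9: smallest pos >= 9 is 20 -> NA
Op 9: route key 16: smallest pos >= 16 is 20 -> NA
Op 10: remove NC -> ring=[20:NA]
Op 11: add ND@95 -> ring=[20:NA,95:ND]

Answer: NA NA NB NA NA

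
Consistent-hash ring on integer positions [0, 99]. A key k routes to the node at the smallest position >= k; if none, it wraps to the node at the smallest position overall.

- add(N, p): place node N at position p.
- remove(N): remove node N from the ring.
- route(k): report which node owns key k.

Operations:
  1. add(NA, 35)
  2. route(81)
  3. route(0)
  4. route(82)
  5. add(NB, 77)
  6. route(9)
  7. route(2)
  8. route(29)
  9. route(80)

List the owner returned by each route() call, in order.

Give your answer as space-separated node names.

Answer: NA NA NA NA NA NA NA

Derivation:
Op 1: add NA@35 -> ring=[35:NA]
Op 2: route key 81: none >= 81, wrap to smallest pos 35 -> NA
Op 3: route key 0: smallest pos >= 0 is 35 -> NA
Op 4: route key 82: none >= 82, wrap to smallest pos 35 -> NA
Op 5: add NB@77 -> ring=[35:NA,77:NB]
Op 6: route key 9: smallest pos >= 9 is 35 -> NA
Op 7: route key 2: smallest pos >= 2 is 35 -> NA
Op 8: route key 29: smallest pos >= 29 is 35 -> NA
Op 9: route key 80: none >= 80, wrap to smallest pos 35 -> NA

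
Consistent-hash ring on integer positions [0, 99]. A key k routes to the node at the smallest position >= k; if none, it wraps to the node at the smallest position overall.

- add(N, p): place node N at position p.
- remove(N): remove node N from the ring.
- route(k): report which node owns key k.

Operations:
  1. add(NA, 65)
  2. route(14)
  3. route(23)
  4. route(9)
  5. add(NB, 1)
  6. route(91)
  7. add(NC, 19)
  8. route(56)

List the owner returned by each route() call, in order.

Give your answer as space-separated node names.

Answer: NA NA NA NB NA

Derivation:
Op 1: add NA@65 -> ring=[65:NA]
Op 2: route key 14: smallest pos >= 14 is 65 -> NA
Op 3: route key 23: smallest pos >= 23 is 65 -> NA
Op 4: route key 9: smallest pos >= 9 is 65 -> NA
Op 5: add NB@1 -> ring=[1:NB,65:NA]
Op 6: route key 91: none >= 91, wrap to smallest pos 1 -> NB
Op 7: add NC@19 -> ring=[1:NB,19:NC,65:NA]
Op 8: route key 56: smallest pos >= 56 is 65 -> NA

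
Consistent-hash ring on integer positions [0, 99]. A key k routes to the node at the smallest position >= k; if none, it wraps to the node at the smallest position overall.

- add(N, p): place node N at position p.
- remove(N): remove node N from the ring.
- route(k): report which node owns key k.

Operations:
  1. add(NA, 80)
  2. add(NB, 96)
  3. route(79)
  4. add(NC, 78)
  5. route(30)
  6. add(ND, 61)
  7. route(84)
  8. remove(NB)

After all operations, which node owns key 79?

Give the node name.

Op 1: add NA@80 -> ring=[80:NA]
Op 2: add NB@96 -> ring=[80:NA,96:NB]
Op 3: route key 79: smallest pos >= 79 is 80 -> NA
Op 4: add NC@78 -> ring=[78:NC,80:NA,96:NB]
Op 5: route key 30: smallest pos >= 30 is 78 -> NC
Op 6: add ND@61 -> ring=[61:ND,78:NC,80:NA,96:NB]
Op 7: route key 84: smallest pos >= 84 is 96 -> NB
Op 8: remove NB -> ring=[61:ND,78:NC,80:NA]
Final route key 79: smallest pos >= 79 is 80 -> NA

Answer: NA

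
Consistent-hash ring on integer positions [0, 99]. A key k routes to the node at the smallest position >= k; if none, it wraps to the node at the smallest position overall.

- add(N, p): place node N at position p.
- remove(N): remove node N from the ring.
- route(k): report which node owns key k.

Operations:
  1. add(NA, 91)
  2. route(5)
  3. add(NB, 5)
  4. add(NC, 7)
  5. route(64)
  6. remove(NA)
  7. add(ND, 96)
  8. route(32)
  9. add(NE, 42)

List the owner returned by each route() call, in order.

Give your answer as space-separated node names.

Op 1: add NA@91 -> ring=[91:NA]
Op 2: route key 5: smallest pos >= 5 is 91 -> NA
Op 3: add NB@5 -> ring=[5:NB,91:NA]
Op 4: add NC@7 -> ring=[5:NB,7:NC,91:NA]
Op 5: route key 64: smallest pos >= 64 is 91 -> NA
Op 6: remove NA -> ring=[5:NB,7:NC]
Op 7: add ND@96 -> ring=[5:NB,7:NC,96:ND]
Op 8: route key 32: smallest pos >= 32 is 96 -> ND
Op 9: add NE@42 -> ring=[5:NB,7:NC,42:NE,96:ND]

Answer: NA NA ND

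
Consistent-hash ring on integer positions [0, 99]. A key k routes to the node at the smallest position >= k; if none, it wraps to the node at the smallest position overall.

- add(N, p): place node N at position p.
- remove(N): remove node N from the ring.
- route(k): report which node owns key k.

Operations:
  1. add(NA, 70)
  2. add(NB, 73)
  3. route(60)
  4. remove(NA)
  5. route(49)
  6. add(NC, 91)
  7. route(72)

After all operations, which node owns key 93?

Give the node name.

Answer: NB

Derivation:
Op 1: add NA@70 -> ring=[70:NA]
Op 2: add NB@73 -> ring=[70:NA,73:NB]
Op 3: route key 60: smallest pos >= 60 is 70 -> NA
Op 4: remove NA -> ring=[73:NB]
Op 5: route key 49: smallest pos >= 49 is 73 -> NB
Op 6: add NC@91 -> ring=[73:NB,91:NC]
Op 7: route key 72: smallest pos >= 72 is 73 -> NB
Final route key 93: none >= 93, wrap to smallest pos 73 -> NB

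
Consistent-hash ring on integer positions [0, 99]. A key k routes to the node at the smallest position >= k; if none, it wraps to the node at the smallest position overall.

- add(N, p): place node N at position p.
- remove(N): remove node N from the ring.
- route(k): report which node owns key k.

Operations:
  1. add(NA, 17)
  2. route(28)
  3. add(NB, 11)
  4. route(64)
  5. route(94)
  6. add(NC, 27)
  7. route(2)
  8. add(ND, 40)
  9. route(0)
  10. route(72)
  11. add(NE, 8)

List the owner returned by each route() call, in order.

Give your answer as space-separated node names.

Answer: NA NB NB NB NB NB

Derivation:
Op 1: add NA@17 -> ring=[17:NA]
Op 2: route key 28: none >= 28, wrap to smallest pos 17 -> NA
Op 3: add NB@11 -> ring=[11:NB,17:NA]
Op 4: route key 64: none >= 64, wrap to smallest pos 11 -> NB
Op 5: route key 94: none >= 94, wrap to smallest pos 11 -> NB
Op 6: add NC@27 -> ring=[11:NB,17:NA,27:NC]
Op 7: route key 2: smallest pos >= 2 is 11 -> NB
Op 8: add ND@40 -> ring=[11:NB,17:NA,27:NC,40:ND]
Op 9: route key 0: smallest pos >= 0 is 11 -> NB
Op 10: route key 72: none >= 72, wrap to smallest pos 11 -> NB
Op 11: add NE@8 -> ring=[8:NE,11:NB,17:NA,27:NC,40:ND]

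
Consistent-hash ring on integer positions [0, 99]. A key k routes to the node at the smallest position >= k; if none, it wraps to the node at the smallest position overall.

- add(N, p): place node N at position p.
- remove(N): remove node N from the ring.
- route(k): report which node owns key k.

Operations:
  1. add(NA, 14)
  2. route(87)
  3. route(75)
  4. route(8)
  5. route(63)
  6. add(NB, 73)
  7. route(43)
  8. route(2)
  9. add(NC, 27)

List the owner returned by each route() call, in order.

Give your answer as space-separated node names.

Answer: NA NA NA NA NB NA

Derivation:
Op 1: add NA@14 -> ring=[14:NA]
Op 2: route key 87: none >= 87, wrap to smallest pos 14 -> NA
Op 3: route key 75: none >= 75, wrap to smallest pos 14 -> NA
Op 4: route key 8: smallest pos >= 8 is 14 -> NA
Op 5: route key 63: none >= 63, wrap to smallest pos 14 -> NA
Op 6: add NB@73 -> ring=[14:NA,73:NB]
Op 7: route key 43: smallest pos >= 43 is 73 -> NB
Op 8: route key 2: smallest pos >= 2 is 14 -> NA
Op 9: add NC@27 -> ring=[14:NA,27:NC,73:NB]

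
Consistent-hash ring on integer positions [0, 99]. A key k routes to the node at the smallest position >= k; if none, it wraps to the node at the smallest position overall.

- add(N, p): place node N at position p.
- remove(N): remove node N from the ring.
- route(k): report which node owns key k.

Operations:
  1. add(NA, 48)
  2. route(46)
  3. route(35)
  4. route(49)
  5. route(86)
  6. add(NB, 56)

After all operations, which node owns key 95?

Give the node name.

Answer: NA

Derivation:
Op 1: add NA@48 -> ring=[48:NA]
Op 2: route key 46: smallest pos >= 46 is 48 -> NA
Op 3: route key 35: smallest pos >= 35 is 48 -> NA
Op 4: route key 49: none >= 49, wrap to smallest pos 48 -> NA
Op 5: route key 86: none >= 86, wrap to smallest pos 48 -> NA
Op 6: add NB@56 -> ring=[48:NA,56:NB]
Final route key 95: none >= 95, wrap to smallest pos 48 -> NA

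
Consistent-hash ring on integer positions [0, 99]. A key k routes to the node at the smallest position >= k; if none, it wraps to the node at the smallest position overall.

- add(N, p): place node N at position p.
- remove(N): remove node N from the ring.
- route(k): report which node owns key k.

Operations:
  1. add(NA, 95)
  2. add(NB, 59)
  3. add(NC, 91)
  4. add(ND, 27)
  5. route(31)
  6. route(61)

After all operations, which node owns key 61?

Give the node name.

Answer: NC

Derivation:
Op 1: add NA@95 -> ring=[95:NA]
Op 2: add NB@59 -> ring=[59:NB,95:NA]
Op 3: add NC@91 -> ring=[59:NB,91:NC,95:NA]
Op 4: add ND@27 -> ring=[27:ND,59:NB,91:NC,95:NA]
Op 5: route key 31: smallest pos >= 31 is 59 -> NB
Op 6: route key 61: smallest pos >= 61 is 91 -> NC
Final route key 61: smallest pos >= 61 is 91 -> NC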